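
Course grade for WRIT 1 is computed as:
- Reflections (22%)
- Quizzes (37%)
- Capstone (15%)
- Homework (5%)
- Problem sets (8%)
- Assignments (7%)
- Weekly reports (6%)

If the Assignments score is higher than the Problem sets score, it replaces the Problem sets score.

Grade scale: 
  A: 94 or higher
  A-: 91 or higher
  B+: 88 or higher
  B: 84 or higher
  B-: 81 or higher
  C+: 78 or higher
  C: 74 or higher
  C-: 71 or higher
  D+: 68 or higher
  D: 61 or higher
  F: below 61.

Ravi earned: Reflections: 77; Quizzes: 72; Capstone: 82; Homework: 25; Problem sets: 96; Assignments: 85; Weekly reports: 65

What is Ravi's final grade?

C

Assignments (85) ≤ Problem sets (96), so Problem sets stays at 96.
Weighted total:
  Reflections 77 × 0.22 = 16.94
  Quizzes 72 × 0.37 = 26.64
  Capstone 82 × 0.15 = 12.3
  Homework 25 × 0.05 = 1.25
  Problem sets 96 × 0.08 = 7.68
  Assignments 85 × 0.07 = 5.95
  Weekly reports 65 × 0.06 = 3.9
Sum = 74.66
74.66 is ≥ 74 and < 78 → C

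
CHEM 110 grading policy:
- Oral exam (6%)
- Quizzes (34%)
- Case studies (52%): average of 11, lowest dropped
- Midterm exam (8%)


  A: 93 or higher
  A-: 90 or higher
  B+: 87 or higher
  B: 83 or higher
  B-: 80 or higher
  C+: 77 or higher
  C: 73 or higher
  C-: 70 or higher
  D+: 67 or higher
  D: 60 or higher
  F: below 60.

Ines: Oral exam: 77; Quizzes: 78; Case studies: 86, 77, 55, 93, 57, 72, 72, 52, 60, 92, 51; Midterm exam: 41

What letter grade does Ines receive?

C-

Case studies: drop 51 → average of remaining 10 = 716/10 = 71.6
Weighted total:
  Oral exam 77 × 0.06 = 4.62
  Quizzes 78 × 0.34 = 26.52
  Case studies 71.6 × 0.52 = 37.232
  Midterm exam 41 × 0.08 = 3.28
Sum = 71.652
71.652 is ≥ 70 and < 73 → C-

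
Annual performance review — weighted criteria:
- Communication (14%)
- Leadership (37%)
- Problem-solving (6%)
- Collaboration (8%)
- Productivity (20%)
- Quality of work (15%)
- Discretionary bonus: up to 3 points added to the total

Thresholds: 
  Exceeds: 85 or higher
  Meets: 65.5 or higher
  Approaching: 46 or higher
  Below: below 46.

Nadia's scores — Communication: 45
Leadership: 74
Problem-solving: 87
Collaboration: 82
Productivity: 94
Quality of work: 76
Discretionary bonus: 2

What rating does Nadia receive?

Weighted total:
  Communication 45 × 0.14 = 6.3
  Leadership 74 × 0.37 = 27.38
  Problem-solving 87 × 0.06 = 5.22
  Collaboration 82 × 0.08 = 6.56
  Productivity 94 × 0.2 = 18.8
  Quality of work 76 × 0.15 = 11.4
Sum = 75.66
Discretionary bonus: 75.66 + 2 = 77.66
77.66 is ≥ 65.5 and < 85 → Meets

Meets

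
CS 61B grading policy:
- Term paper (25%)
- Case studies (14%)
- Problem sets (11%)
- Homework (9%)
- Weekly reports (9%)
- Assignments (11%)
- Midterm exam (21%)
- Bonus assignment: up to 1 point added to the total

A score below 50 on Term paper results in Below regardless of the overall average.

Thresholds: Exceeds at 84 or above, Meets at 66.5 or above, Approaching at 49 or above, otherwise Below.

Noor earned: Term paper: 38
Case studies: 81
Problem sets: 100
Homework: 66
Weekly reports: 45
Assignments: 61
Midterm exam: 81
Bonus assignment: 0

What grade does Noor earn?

Term paper score 38 < 50: minimum not met.
Weighted total:
  Term paper 38 × 0.25 = 9.5
  Case studies 81 × 0.14 = 11.34
  Problem sets 100 × 0.11 = 11
  Homework 66 × 0.09 = 5.94
  Weekly reports 45 × 0.09 = 4.05
  Assignments 61 × 0.11 = 6.71
  Midterm exam 81 × 0.21 = 17.01
Sum = 65.55
Bonus assignment: 65.55 + 0 = 65.55
Because the Term paper minimum was not met, the result is Below.

Below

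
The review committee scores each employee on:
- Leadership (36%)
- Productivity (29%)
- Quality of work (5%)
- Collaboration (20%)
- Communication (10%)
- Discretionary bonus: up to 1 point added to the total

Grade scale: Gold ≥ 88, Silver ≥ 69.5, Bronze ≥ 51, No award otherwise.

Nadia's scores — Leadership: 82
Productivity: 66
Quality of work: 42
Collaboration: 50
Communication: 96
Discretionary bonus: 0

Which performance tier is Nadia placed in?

Weighted total:
  Leadership 82 × 0.36 = 29.52
  Productivity 66 × 0.29 = 19.14
  Quality of work 42 × 0.05 = 2.1
  Collaboration 50 × 0.2 = 10
  Communication 96 × 0.1 = 9.6
Sum = 70.36
Discretionary bonus: 70.36 + 0 = 70.36
70.36 is ≥ 69.5 and < 88 → Silver

Silver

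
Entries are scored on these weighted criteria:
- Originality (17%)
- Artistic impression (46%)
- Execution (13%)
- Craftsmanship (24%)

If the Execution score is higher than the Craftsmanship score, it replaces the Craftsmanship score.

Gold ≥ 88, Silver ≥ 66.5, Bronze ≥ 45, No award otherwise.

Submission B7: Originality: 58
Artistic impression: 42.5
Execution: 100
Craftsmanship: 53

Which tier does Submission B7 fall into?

Bronze

Execution (100) > Craftsmanship (53), so Craftsmanship counts as 100.
Weighted total:
  Originality 58 × 0.17 = 9.86
  Artistic impression 42.5 × 0.46 = 19.55
  Execution 100 × 0.13 = 13
  Craftsmanship 100 × 0.24 = 24
Sum = 66.41
66.41 is ≥ 45 and < 66.5 → Bronze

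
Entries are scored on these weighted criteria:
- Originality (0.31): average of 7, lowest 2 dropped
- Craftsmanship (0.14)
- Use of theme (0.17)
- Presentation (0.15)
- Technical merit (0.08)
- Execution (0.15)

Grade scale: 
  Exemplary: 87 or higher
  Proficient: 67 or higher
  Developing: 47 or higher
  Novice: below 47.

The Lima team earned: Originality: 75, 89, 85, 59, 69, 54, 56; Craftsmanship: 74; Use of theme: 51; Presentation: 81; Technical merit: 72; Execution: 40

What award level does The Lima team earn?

Originality: drop 54, 56 → average of remaining 5 = 377/5 = 75.4
Weighted total:
  Originality 75.4 × 0.31 = 23.374
  Craftsmanship 74 × 0.14 = 10.36
  Use of theme 51 × 0.17 = 8.67
  Presentation 81 × 0.15 = 12.15
  Technical merit 72 × 0.08 = 5.76
  Execution 40 × 0.15 = 6
Sum = 66.314
66.314 is ≥ 47 and < 67 → Developing

Developing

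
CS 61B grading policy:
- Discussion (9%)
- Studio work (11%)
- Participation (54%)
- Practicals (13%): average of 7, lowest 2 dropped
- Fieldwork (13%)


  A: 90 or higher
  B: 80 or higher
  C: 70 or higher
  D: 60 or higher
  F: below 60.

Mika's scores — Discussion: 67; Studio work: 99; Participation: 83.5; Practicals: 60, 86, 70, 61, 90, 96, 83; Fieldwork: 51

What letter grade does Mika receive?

C

Practicals: drop 60, 61 → average of remaining 5 = 425/5 = 85
Weighted total:
  Discussion 67 × 0.09 = 6.03
  Studio work 99 × 0.11 = 10.89
  Participation 83.5 × 0.54 = 45.09
  Practicals 85 × 0.13 = 11.05
  Fieldwork 51 × 0.13 = 6.63
Sum = 79.69
79.69 is ≥ 70 and < 80 → C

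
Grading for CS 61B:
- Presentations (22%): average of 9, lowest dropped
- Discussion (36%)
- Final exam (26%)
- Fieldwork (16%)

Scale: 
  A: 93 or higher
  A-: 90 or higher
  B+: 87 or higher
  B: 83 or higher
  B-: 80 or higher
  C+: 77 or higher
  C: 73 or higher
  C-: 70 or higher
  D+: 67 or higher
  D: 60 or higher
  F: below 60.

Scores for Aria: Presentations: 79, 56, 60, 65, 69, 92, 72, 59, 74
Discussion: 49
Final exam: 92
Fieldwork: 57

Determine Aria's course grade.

Presentations: drop 56 → average of remaining 8 = 570/8 = 71.25
Weighted total:
  Presentations 71.25 × 0.22 = 15.675
  Discussion 49 × 0.36 = 17.64
  Final exam 92 × 0.26 = 23.92
  Fieldwork 57 × 0.16 = 9.12
Sum = 66.355
66.355 is ≥ 60 and < 67 → D

D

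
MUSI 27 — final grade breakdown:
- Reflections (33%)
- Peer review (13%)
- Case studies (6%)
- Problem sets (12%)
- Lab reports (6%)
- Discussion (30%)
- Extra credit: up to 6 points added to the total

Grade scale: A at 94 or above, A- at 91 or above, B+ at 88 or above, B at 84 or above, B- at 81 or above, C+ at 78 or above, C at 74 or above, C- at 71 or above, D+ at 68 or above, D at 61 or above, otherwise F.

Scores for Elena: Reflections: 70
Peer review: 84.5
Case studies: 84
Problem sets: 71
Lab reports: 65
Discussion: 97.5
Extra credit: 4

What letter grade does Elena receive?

Weighted total:
  Reflections 70 × 0.33 = 23.1
  Peer review 84.5 × 0.13 = 10.985
  Case studies 84 × 0.06 = 5.04
  Problem sets 71 × 0.12 = 8.52
  Lab reports 65 × 0.06 = 3.9
  Discussion 97.5 × 0.3 = 29.25
Sum = 80.795
Extra credit: 80.795 + 4 = 84.795
84.795 is ≥ 84 and < 88 → B

B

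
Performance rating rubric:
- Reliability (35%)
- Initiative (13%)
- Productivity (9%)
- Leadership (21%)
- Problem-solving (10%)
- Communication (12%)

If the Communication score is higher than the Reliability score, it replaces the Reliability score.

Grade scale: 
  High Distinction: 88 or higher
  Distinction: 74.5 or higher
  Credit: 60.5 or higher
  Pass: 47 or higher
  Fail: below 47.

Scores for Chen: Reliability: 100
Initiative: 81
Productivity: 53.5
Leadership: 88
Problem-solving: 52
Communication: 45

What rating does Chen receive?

Communication (45) ≤ Reliability (100), so Reliability stays at 100.
Weighted total:
  Reliability 100 × 0.35 = 35
  Initiative 81 × 0.13 = 10.53
  Productivity 53.5 × 0.09 = 4.815
  Leadership 88 × 0.21 = 18.48
  Problem-solving 52 × 0.1 = 5.2
  Communication 45 × 0.12 = 5.4
Sum = 79.425
79.425 is ≥ 74.5 and < 88 → Distinction

Distinction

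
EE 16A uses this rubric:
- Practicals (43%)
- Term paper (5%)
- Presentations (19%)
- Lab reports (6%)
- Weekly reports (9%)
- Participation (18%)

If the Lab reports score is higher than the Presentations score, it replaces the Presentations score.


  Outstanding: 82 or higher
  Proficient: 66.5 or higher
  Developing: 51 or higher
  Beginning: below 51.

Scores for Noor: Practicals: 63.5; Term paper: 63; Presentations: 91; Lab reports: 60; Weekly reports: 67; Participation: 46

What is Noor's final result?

Lab reports (60) ≤ Presentations (91), so Presentations stays at 91.
Weighted total:
  Practicals 63.5 × 0.43 = 27.305
  Term paper 63 × 0.05 = 3.15
  Presentations 91 × 0.19 = 17.29
  Lab reports 60 × 0.06 = 3.6
  Weekly reports 67 × 0.09 = 6.03
  Participation 46 × 0.18 = 8.28
Sum = 65.655
65.655 is ≥ 51 and < 66.5 → Developing

Developing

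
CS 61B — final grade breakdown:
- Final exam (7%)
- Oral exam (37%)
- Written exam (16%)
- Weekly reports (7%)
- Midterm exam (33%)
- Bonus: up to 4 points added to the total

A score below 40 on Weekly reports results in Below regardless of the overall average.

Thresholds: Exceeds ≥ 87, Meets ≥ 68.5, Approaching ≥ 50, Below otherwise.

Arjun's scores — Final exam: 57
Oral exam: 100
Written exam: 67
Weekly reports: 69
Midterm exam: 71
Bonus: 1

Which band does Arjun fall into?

Weekly reports score 69 ≥ 40: minimum met.
Weighted total:
  Final exam 57 × 0.07 = 3.99
  Oral exam 100 × 0.37 = 37
  Written exam 67 × 0.16 = 10.72
  Weekly reports 69 × 0.07 = 4.83
  Midterm exam 71 × 0.33 = 23.43
Sum = 79.97
Bonus: 79.97 + 1 = 80.97
80.97 is ≥ 68.5 and < 87 → Meets

Meets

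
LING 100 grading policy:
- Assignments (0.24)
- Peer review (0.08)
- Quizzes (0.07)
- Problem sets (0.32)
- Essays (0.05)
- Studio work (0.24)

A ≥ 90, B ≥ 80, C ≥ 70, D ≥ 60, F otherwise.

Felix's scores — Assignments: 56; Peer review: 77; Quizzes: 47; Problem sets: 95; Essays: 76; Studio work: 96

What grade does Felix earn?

Weighted total:
  Assignments 56 × 0.24 = 13.44
  Peer review 77 × 0.08 = 6.16
  Quizzes 47 × 0.07 = 3.29
  Problem sets 95 × 0.32 = 30.4
  Essays 76 × 0.05 = 3.8
  Studio work 96 × 0.24 = 23.04
Sum = 80.13
80.13 is ≥ 80 and < 90 → B

B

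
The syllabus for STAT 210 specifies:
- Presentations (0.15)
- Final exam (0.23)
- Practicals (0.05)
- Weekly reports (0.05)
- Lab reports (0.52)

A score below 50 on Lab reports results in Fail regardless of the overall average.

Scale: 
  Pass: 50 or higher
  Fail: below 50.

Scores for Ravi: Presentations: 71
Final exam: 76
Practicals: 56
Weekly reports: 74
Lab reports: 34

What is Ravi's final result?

Fail

Lab reports score 34 < 50: minimum not met.
Weighted total:
  Presentations 71 × 0.15 = 10.65
  Final exam 76 × 0.23 = 17.48
  Practicals 56 × 0.05 = 2.8
  Weekly reports 74 × 0.05 = 3.7
  Lab reports 34 × 0.52 = 17.68
Sum = 52.31
Because the Lab reports minimum was not met, the result is Fail.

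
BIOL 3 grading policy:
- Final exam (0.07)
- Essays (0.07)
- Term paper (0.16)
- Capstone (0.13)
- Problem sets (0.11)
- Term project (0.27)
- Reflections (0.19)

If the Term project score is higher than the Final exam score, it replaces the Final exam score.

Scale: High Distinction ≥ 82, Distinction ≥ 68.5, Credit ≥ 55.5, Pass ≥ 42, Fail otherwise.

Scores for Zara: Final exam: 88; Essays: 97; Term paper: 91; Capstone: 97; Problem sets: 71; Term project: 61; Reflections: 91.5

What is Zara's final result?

Term project (61) ≤ Final exam (88), so Final exam stays at 88.
Weighted total:
  Final exam 88 × 0.07 = 6.16
  Essays 97 × 0.07 = 6.79
  Term paper 91 × 0.16 = 14.56
  Capstone 97 × 0.13 = 12.61
  Problem sets 71 × 0.11 = 7.81
  Term project 61 × 0.27 = 16.47
  Reflections 91.5 × 0.19 = 17.385
Sum = 81.785
81.785 is ≥ 68.5 and < 82 → Distinction

Distinction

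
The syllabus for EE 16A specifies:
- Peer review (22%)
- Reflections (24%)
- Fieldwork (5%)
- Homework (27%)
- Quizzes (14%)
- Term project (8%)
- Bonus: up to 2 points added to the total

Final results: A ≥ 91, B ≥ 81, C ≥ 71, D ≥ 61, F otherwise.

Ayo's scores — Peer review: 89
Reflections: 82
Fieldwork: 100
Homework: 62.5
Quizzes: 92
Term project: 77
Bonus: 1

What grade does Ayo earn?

B

Weighted total:
  Peer review 89 × 0.22 = 19.58
  Reflections 82 × 0.24 = 19.68
  Fieldwork 100 × 0.05 = 5
  Homework 62.5 × 0.27 = 16.875
  Quizzes 92 × 0.14 = 12.88
  Term project 77 × 0.08 = 6.16
Sum = 80.175
Bonus: 80.175 + 1 = 81.175
81.175 is ≥ 81 and < 91 → B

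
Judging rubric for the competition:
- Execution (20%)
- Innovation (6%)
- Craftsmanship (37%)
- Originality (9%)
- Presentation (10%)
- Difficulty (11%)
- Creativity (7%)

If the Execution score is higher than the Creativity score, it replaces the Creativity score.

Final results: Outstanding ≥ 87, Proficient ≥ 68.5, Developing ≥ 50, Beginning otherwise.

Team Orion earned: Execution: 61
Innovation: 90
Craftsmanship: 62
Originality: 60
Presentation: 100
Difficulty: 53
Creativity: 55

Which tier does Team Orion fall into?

Developing

Execution (61) > Creativity (55), so Creativity counts as 61.
Weighted total:
  Execution 61 × 0.2 = 12.2
  Innovation 90 × 0.06 = 5.4
  Craftsmanship 62 × 0.37 = 22.94
  Originality 60 × 0.09 = 5.4
  Presentation 100 × 0.1 = 10
  Difficulty 53 × 0.11 = 5.83
  Creativity 61 × 0.07 = 4.27
Sum = 66.04
66.04 is ≥ 50 and < 68.5 → Developing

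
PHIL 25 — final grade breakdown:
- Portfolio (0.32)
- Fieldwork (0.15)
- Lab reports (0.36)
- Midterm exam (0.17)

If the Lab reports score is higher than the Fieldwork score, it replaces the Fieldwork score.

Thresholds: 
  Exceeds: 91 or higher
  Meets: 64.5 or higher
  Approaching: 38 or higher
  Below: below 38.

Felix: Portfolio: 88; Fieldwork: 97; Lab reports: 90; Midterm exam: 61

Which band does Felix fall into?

Meets

Lab reports (90) ≤ Fieldwork (97), so Fieldwork stays at 97.
Weighted total:
  Portfolio 88 × 0.32 = 28.16
  Fieldwork 97 × 0.15 = 14.55
  Lab reports 90 × 0.36 = 32.4
  Midterm exam 61 × 0.17 = 10.37
Sum = 85.48
85.48 is ≥ 64.5 and < 91 → Meets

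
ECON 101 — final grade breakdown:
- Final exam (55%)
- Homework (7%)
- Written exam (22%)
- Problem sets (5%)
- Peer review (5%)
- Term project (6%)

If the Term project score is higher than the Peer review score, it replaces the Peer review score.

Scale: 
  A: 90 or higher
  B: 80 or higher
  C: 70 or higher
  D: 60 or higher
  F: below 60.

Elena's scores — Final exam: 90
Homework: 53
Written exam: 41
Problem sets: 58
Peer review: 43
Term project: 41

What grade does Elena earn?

Term project (41) ≤ Peer review (43), so Peer review stays at 43.
Weighted total:
  Final exam 90 × 0.55 = 49.5
  Homework 53 × 0.07 = 3.71
  Written exam 41 × 0.22 = 9.02
  Problem sets 58 × 0.05 = 2.9
  Peer review 43 × 0.05 = 2.15
  Term project 41 × 0.06 = 2.46
Sum = 69.74
69.74 is ≥ 60 and < 70 → D

D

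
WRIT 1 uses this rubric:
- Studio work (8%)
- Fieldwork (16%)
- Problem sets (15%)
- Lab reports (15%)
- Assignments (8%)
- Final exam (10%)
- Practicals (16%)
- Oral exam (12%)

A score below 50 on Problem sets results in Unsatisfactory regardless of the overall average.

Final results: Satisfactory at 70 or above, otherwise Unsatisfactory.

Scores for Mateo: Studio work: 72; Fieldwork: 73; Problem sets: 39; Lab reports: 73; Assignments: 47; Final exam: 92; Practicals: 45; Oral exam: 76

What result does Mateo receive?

Unsatisfactory

Problem sets score 39 < 50: minimum not met.
Weighted total:
  Studio work 72 × 0.08 = 5.76
  Fieldwork 73 × 0.16 = 11.68
  Problem sets 39 × 0.15 = 5.85
  Lab reports 73 × 0.15 = 10.95
  Assignments 47 × 0.08 = 3.76
  Final exam 92 × 0.1 = 9.2
  Practicals 45 × 0.16 = 7.2
  Oral exam 76 × 0.12 = 9.12
Sum = 63.52
Because the Problem sets minimum was not met, the result is Unsatisfactory.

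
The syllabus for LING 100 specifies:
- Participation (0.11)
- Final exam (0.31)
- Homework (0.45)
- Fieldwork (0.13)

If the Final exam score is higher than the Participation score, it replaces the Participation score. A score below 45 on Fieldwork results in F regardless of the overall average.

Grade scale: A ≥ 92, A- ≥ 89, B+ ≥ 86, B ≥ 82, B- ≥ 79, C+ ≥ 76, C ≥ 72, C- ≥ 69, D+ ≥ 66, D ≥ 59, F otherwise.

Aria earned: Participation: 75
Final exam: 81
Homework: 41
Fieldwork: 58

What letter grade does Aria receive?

Final exam (81) > Participation (75), so Participation counts as 81.
Fieldwork score 58 ≥ 45: minimum met.
Weighted total:
  Participation 81 × 0.11 = 8.91
  Final exam 81 × 0.31 = 25.11
  Homework 41 × 0.45 = 18.45
  Fieldwork 58 × 0.13 = 7.54
Sum = 60.01
60.01 is ≥ 59 and < 66 → D

D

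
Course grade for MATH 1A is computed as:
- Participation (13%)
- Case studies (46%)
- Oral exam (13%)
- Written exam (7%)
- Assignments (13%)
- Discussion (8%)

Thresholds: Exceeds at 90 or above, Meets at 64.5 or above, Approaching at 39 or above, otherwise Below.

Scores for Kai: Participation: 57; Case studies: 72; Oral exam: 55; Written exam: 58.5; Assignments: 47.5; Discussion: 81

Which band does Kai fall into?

Approaching

Weighted total:
  Participation 57 × 0.13 = 7.41
  Case studies 72 × 0.46 = 33.12
  Oral exam 55 × 0.13 = 7.15
  Written exam 58.5 × 0.07 = 4.095
  Assignments 47.5 × 0.13 = 6.175
  Discussion 81 × 0.08 = 6.48
Sum = 64.43
64.43 is ≥ 39 and < 64.5 → Approaching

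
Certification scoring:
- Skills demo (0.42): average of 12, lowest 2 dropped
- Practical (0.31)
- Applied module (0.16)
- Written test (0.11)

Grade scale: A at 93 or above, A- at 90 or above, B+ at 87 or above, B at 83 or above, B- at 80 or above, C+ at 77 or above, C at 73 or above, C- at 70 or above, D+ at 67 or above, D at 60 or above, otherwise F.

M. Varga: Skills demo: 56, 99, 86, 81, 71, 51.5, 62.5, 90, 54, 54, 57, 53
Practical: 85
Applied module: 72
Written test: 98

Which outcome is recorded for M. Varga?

C+

Skills demo: drop 51.5, 53 → average of remaining 10 = 710.5/10 = 71.05
Weighted total:
  Skills demo 71.05 × 0.42 = 29.841
  Practical 85 × 0.31 = 26.35
  Applied module 72 × 0.16 = 11.52
  Written test 98 × 0.11 = 10.78
Sum = 78.491
78.491 is ≥ 77 and < 80 → C+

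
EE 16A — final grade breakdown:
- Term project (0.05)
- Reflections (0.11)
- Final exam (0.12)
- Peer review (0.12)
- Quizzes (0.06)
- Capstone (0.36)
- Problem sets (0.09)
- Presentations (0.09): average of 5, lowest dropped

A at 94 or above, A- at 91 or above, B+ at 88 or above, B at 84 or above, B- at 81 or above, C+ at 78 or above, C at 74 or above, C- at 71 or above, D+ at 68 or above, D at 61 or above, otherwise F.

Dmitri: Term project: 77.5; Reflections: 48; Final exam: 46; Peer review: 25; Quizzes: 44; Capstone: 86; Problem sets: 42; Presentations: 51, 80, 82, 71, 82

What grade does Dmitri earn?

D

Presentations: drop 51 → average of remaining 4 = 315/4 = 78.75
Weighted total:
  Term project 77.5 × 0.05 = 3.875
  Reflections 48 × 0.11 = 5.28
  Final exam 46 × 0.12 = 5.52
  Peer review 25 × 0.12 = 3
  Quizzes 44 × 0.06 = 2.64
  Capstone 86 × 0.36 = 30.96
  Problem sets 42 × 0.09 = 3.78
  Presentations 78.75 × 0.09 = 7.0875
Sum = 62.1425
62.1425 is ≥ 61 and < 68 → D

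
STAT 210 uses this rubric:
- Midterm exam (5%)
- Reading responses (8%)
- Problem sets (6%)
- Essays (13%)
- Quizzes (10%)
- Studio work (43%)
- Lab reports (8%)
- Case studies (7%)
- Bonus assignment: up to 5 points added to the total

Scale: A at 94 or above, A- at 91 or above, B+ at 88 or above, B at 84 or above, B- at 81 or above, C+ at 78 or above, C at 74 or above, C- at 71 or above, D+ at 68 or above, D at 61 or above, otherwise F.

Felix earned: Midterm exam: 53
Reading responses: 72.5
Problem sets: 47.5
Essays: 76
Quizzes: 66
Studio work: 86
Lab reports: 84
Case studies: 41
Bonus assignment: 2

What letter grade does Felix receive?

C

Weighted total:
  Midterm exam 53 × 0.05 = 2.65
  Reading responses 72.5 × 0.08 = 5.8
  Problem sets 47.5 × 0.06 = 2.85
  Essays 76 × 0.13 = 9.88
  Quizzes 66 × 0.1 = 6.6
  Studio work 86 × 0.43 = 36.98
  Lab reports 84 × 0.08 = 6.72
  Case studies 41 × 0.07 = 2.87
Sum = 74.35
Bonus assignment: 74.35 + 2 = 76.35
76.35 is ≥ 74 and < 78 → C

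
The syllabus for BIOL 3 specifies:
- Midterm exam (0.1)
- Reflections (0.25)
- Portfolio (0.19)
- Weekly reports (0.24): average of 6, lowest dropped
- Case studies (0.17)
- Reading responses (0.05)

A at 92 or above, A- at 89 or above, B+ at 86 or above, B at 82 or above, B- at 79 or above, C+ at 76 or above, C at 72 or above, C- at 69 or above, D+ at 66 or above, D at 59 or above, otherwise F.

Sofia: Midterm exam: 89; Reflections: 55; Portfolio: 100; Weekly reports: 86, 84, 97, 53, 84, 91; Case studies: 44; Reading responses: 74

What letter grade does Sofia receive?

Weekly reports: drop 53 → average of remaining 5 = 442/5 = 88.4
Weighted total:
  Midterm exam 89 × 0.1 = 8.9
  Reflections 55 × 0.25 = 13.75
  Portfolio 100 × 0.19 = 19
  Weekly reports 88.4 × 0.24 = 21.216
  Case studies 44 × 0.17 = 7.48
  Reading responses 74 × 0.05 = 3.7
Sum = 74.046
74.046 is ≥ 72 and < 76 → C

C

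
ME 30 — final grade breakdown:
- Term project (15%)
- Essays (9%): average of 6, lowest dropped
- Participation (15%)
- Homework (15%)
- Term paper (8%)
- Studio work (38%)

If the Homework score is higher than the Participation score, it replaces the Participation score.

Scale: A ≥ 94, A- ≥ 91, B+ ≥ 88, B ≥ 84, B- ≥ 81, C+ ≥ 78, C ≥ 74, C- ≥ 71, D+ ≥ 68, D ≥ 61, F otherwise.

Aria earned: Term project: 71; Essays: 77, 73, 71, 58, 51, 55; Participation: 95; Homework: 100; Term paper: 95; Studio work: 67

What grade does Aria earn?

Essays: drop 51 → average of remaining 5 = 334/5 = 66.8
Homework (100) > Participation (95), so Participation counts as 100.
Weighted total:
  Term project 71 × 0.15 = 10.65
  Essays 66.8 × 0.09 = 6.012
  Participation 100 × 0.15 = 15
  Homework 100 × 0.15 = 15
  Term paper 95 × 0.08 = 7.6
  Studio work 67 × 0.38 = 25.46
Sum = 79.722
79.722 is ≥ 78 and < 81 → C+

C+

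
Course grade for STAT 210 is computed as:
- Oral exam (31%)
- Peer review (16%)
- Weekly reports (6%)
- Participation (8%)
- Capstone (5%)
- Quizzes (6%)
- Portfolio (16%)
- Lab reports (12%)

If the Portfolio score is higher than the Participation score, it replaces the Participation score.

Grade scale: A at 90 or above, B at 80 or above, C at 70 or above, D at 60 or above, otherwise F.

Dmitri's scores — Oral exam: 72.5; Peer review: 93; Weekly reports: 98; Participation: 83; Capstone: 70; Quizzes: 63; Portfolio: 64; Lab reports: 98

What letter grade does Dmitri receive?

C

Portfolio (64) ≤ Participation (83), so Participation stays at 83.
Weighted total:
  Oral exam 72.5 × 0.31 = 22.475
  Peer review 93 × 0.16 = 14.88
  Weekly reports 98 × 0.06 = 5.88
  Participation 83 × 0.08 = 6.64
  Capstone 70 × 0.05 = 3.5
  Quizzes 63 × 0.06 = 3.78
  Portfolio 64 × 0.16 = 10.24
  Lab reports 98 × 0.12 = 11.76
Sum = 79.155
79.155 is ≥ 70 and < 80 → C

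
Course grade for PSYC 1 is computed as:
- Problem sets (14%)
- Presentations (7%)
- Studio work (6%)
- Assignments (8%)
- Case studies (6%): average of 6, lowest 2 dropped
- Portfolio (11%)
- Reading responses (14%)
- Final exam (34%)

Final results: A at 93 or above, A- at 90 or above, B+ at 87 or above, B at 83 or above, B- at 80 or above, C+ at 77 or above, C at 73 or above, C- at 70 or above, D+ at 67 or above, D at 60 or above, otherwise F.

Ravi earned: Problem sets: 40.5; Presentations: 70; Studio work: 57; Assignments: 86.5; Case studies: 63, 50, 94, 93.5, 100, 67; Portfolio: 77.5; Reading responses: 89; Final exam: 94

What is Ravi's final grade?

C+

Case studies: drop 50, 63 → average of remaining 4 = 354.5/4 = 88.625
Weighted total:
  Problem sets 40.5 × 0.14 = 5.67
  Presentations 70 × 0.07 = 4.9
  Studio work 57 × 0.06 = 3.42
  Assignments 86.5 × 0.08 = 6.92
  Case studies 88.625 × 0.06 = 5.3175
  Portfolio 77.5 × 0.11 = 8.525
  Reading responses 89 × 0.14 = 12.46
  Final exam 94 × 0.34 = 31.96
Sum = 79.1725
79.1725 is ≥ 77 and < 80 → C+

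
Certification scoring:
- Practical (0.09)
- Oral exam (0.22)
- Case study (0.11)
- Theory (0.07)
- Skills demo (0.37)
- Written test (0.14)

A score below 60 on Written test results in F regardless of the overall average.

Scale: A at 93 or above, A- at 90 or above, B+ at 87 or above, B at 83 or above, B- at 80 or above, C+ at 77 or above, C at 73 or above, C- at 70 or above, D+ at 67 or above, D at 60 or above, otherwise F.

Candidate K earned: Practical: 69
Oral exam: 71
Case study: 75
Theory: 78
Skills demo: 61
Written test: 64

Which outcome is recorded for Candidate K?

Written test score 64 ≥ 60: minimum met.
Weighted total:
  Practical 69 × 0.09 = 6.21
  Oral exam 71 × 0.22 = 15.62
  Case study 75 × 0.11 = 8.25
  Theory 78 × 0.07 = 5.46
  Skills demo 61 × 0.37 = 22.57
  Written test 64 × 0.14 = 8.96
Sum = 67.07
67.07 is ≥ 67 and < 70 → D+

D+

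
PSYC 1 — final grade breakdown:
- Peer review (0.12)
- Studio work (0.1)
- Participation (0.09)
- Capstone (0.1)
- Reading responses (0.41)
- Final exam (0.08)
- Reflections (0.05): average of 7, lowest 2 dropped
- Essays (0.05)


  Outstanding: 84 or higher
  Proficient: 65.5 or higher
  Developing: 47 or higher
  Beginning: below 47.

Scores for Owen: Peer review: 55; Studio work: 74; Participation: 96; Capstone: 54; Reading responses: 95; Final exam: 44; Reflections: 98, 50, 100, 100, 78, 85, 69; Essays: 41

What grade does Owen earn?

Proficient

Reflections: drop 50, 69 → average of remaining 5 = 461/5 = 92.2
Weighted total:
  Peer review 55 × 0.12 = 6.6
  Studio work 74 × 0.1 = 7.4
  Participation 96 × 0.09 = 8.64
  Capstone 54 × 0.1 = 5.4
  Reading responses 95 × 0.41 = 38.95
  Final exam 44 × 0.08 = 3.52
  Reflections 92.2 × 0.05 = 4.61
  Essays 41 × 0.05 = 2.05
Sum = 77.17
77.17 is ≥ 65.5 and < 84 → Proficient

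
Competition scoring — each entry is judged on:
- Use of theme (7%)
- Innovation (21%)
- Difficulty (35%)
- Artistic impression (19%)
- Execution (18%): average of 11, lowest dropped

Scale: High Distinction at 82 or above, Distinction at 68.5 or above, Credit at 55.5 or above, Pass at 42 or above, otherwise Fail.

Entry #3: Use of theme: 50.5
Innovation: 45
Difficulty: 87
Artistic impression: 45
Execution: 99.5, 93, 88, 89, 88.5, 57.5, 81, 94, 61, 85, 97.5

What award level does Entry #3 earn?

Credit

Execution: drop 57.5 → average of remaining 10 = 876.5/10 = 87.65
Weighted total:
  Use of theme 50.5 × 0.07 = 3.535
  Innovation 45 × 0.21 = 9.45
  Difficulty 87 × 0.35 = 30.45
  Artistic impression 45 × 0.19 = 8.55
  Execution 87.65 × 0.18 = 15.777
Sum = 67.762
67.762 is ≥ 55.5 and < 68.5 → Credit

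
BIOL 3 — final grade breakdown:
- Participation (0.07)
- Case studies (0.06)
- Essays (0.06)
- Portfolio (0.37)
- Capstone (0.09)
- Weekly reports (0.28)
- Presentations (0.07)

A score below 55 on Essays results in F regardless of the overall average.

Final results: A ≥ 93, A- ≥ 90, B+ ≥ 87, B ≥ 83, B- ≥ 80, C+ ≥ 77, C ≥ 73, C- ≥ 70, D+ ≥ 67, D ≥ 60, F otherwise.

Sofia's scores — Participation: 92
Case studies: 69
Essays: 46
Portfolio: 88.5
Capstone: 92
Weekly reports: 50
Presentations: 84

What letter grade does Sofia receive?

F

Essays score 46 < 55: minimum not met.
Weighted total:
  Participation 92 × 0.07 = 6.44
  Case studies 69 × 0.06 = 4.14
  Essays 46 × 0.06 = 2.76
  Portfolio 88.5 × 0.37 = 32.745
  Capstone 92 × 0.09 = 8.28
  Weekly reports 50 × 0.28 = 14
  Presentations 84 × 0.07 = 5.88
Sum = 74.245
Because the Essays minimum was not met, the result is F.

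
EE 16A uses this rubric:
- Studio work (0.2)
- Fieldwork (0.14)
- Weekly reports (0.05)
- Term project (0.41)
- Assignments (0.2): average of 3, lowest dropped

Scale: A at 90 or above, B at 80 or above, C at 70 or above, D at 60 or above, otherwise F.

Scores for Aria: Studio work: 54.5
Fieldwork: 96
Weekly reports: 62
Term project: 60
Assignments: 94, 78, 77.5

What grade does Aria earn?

D

Assignments: drop 77.5 → average of remaining 2 = 172/2 = 86
Weighted total:
  Studio work 54.5 × 0.2 = 10.9
  Fieldwork 96 × 0.14 = 13.44
  Weekly reports 62 × 0.05 = 3.1
  Term project 60 × 0.41 = 24.6
  Assignments 86 × 0.2 = 17.2
Sum = 69.24
69.24 is ≥ 60 and < 70 → D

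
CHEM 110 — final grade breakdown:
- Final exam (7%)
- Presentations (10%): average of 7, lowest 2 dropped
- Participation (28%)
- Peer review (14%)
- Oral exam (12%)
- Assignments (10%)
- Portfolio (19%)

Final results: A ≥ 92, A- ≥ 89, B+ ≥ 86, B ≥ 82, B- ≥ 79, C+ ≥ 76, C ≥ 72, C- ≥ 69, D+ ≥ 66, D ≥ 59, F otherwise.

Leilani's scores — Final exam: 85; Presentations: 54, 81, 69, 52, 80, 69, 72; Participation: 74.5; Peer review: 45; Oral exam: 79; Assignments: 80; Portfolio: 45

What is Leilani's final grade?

Presentations: drop 52, 54 → average of remaining 5 = 371/5 = 74.2
Weighted total:
  Final exam 85 × 0.07 = 5.95
  Presentations 74.2 × 0.1 = 7.42
  Participation 74.5 × 0.28 = 20.86
  Peer review 45 × 0.14 = 6.3
  Oral exam 79 × 0.12 = 9.48
  Assignments 80 × 0.1 = 8
  Portfolio 45 × 0.19 = 8.55
Sum = 66.56
66.56 is ≥ 66 and < 69 → D+

D+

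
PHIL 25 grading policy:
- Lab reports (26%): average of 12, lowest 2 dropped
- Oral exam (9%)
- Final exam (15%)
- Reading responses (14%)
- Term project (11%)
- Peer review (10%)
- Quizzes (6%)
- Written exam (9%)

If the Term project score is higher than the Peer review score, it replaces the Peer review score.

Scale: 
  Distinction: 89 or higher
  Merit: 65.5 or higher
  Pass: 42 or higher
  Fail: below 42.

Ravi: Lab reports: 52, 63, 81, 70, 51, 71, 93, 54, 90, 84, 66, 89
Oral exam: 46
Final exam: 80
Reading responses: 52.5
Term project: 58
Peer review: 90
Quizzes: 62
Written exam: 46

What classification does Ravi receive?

Merit

Lab reports: drop 51, 52 → average of remaining 10 = 761/10 = 76.1
Term project (58) ≤ Peer review (90), so Peer review stays at 90.
Weighted total:
  Lab reports 76.1 × 0.26 = 19.786
  Oral exam 46 × 0.09 = 4.14
  Final exam 80 × 0.15 = 12
  Reading responses 52.5 × 0.14 = 7.35
  Term project 58 × 0.11 = 6.38
  Peer review 90 × 0.1 = 9
  Quizzes 62 × 0.06 = 3.72
  Written exam 46 × 0.09 = 4.14
Sum = 66.516
66.516 is ≥ 65.5 and < 89 → Merit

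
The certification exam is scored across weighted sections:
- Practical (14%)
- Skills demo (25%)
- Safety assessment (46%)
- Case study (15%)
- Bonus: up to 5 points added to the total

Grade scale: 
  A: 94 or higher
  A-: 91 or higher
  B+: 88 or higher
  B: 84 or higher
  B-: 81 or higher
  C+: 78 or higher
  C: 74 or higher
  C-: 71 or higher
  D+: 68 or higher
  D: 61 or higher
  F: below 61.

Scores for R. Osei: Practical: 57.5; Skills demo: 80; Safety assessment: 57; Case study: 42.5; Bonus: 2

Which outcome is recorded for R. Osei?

Weighted total:
  Practical 57.5 × 0.14 = 8.05
  Skills demo 80 × 0.25 = 20
  Safety assessment 57 × 0.46 = 26.22
  Case study 42.5 × 0.15 = 6.375
Sum = 60.645
Bonus: 60.645 + 2 = 62.645
62.645 is ≥ 61 and < 68 → D

D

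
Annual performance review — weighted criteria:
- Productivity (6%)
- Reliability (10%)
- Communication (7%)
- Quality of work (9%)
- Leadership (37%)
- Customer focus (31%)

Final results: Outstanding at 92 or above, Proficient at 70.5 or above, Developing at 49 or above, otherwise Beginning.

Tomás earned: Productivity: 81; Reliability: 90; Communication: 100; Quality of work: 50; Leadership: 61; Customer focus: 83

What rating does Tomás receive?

Proficient

Weighted total:
  Productivity 81 × 0.06 = 4.86
  Reliability 90 × 0.1 = 9
  Communication 100 × 0.07 = 7
  Quality of work 50 × 0.09 = 4.5
  Leadership 61 × 0.37 = 22.57
  Customer focus 83 × 0.31 = 25.73
Sum = 73.66
73.66 is ≥ 70.5 and < 92 → Proficient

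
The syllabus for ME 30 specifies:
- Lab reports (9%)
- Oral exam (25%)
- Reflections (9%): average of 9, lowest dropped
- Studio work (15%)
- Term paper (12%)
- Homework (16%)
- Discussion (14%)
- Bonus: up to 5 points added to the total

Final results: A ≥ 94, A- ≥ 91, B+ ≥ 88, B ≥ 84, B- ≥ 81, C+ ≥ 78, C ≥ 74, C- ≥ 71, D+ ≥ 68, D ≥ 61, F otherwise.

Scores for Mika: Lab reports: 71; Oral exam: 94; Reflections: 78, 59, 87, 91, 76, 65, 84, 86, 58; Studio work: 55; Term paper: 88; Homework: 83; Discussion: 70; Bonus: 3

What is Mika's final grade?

B-

Reflections: drop 58 → average of remaining 8 = 626/8 = 78.25
Weighted total:
  Lab reports 71 × 0.09 = 6.39
  Oral exam 94 × 0.25 = 23.5
  Reflections 78.25 × 0.09 = 7.0425
  Studio work 55 × 0.15 = 8.25
  Term paper 88 × 0.12 = 10.56
  Homework 83 × 0.16 = 13.28
  Discussion 70 × 0.14 = 9.8
Sum = 78.8225
Bonus: 78.8225 + 3 = 81.8225
81.8225 is ≥ 81 and < 84 → B-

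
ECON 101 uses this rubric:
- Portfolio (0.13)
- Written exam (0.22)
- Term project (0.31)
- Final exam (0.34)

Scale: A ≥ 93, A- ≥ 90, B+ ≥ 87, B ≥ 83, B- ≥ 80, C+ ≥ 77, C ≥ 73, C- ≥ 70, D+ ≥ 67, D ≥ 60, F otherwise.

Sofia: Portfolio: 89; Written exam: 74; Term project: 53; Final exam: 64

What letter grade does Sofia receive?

D

Weighted total:
  Portfolio 89 × 0.13 = 11.57
  Written exam 74 × 0.22 = 16.28
  Term project 53 × 0.31 = 16.43
  Final exam 64 × 0.34 = 21.76
Sum = 66.04
66.04 is ≥ 60 and < 67 → D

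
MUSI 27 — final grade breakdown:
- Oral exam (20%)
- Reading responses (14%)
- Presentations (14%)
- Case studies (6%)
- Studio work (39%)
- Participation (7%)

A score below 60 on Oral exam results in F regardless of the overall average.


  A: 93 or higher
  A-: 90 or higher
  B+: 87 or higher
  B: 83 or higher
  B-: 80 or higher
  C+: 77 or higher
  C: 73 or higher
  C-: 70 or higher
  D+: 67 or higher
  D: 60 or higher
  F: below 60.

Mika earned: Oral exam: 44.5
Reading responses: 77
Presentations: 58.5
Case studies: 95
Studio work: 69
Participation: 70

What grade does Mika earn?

Oral exam score 44.5 < 60: minimum not met.
Weighted total:
  Oral exam 44.5 × 0.2 = 8.9
  Reading responses 77 × 0.14 = 10.78
  Presentations 58.5 × 0.14 = 8.19
  Case studies 95 × 0.06 = 5.7
  Studio work 69 × 0.39 = 26.91
  Participation 70 × 0.07 = 4.9
Sum = 65.38
Because the Oral exam minimum was not met, the result is F.

F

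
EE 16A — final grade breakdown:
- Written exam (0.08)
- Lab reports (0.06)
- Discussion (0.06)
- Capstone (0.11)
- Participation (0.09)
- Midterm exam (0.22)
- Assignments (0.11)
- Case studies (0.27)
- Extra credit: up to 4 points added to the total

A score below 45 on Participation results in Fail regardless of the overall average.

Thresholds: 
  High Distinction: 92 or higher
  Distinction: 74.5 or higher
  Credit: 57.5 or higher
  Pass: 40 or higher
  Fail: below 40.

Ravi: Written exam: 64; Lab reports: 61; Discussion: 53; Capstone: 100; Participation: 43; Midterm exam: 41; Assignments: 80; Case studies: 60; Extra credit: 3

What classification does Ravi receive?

Fail

Participation score 43 < 45: minimum not met.
Weighted total:
  Written exam 64 × 0.08 = 5.12
  Lab reports 61 × 0.06 = 3.66
  Discussion 53 × 0.06 = 3.18
  Capstone 100 × 0.11 = 11
  Participation 43 × 0.09 = 3.87
  Midterm exam 41 × 0.22 = 9.02
  Assignments 80 × 0.11 = 8.8
  Case studies 60 × 0.27 = 16.2
Sum = 60.85
Extra credit: 60.85 + 3 = 63.85
Because the Participation minimum was not met, the result is Fail.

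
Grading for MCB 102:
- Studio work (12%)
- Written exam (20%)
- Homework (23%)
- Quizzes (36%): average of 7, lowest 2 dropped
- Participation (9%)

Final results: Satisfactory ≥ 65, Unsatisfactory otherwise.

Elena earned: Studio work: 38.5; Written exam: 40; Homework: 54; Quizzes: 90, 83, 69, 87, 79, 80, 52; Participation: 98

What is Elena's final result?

Quizzes: drop 52, 69 → average of remaining 5 = 419/5 = 83.8
Weighted total:
  Studio work 38.5 × 0.12 = 4.62
  Written exam 40 × 0.2 = 8
  Homework 54 × 0.23 = 12.42
  Quizzes 83.8 × 0.36 = 30.168
  Participation 98 × 0.09 = 8.82
Sum = 64.028
64.028 < 65 → Unsatisfactory

Unsatisfactory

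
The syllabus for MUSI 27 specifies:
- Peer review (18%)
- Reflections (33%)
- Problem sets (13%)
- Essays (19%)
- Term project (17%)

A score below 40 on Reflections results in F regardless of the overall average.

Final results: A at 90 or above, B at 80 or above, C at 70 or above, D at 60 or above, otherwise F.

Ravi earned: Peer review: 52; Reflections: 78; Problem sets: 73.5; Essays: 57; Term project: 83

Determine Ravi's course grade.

D

Reflections score 78 ≥ 40: minimum met.
Weighted total:
  Peer review 52 × 0.18 = 9.36
  Reflections 78 × 0.33 = 25.74
  Problem sets 73.5 × 0.13 = 9.555
  Essays 57 × 0.19 = 10.83
  Term project 83 × 0.17 = 14.11
Sum = 69.595
69.595 is ≥ 60 and < 70 → D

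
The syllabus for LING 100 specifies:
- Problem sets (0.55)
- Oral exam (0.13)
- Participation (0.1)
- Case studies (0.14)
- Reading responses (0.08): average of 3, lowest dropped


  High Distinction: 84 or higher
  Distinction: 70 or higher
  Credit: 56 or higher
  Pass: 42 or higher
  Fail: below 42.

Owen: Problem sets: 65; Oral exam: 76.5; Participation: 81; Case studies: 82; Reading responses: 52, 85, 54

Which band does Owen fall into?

Reading responses: drop 52 → average of remaining 2 = 139/2 = 69.5
Weighted total:
  Problem sets 65 × 0.55 = 35.75
  Oral exam 76.5 × 0.13 = 9.945
  Participation 81 × 0.1 = 8.1
  Case studies 82 × 0.14 = 11.48
  Reading responses 69.5 × 0.08 = 5.56
Sum = 70.835
70.835 is ≥ 70 and < 84 → Distinction

Distinction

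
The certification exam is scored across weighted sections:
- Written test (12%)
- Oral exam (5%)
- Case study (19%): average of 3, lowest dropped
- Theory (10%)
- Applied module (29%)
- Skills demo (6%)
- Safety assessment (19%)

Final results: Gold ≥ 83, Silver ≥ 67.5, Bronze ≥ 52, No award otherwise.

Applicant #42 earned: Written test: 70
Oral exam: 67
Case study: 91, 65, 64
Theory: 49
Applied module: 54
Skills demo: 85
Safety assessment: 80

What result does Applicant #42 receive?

Bronze

Case study: drop 64 → average of remaining 2 = 156/2 = 78
Weighted total:
  Written test 70 × 0.12 = 8.4
  Oral exam 67 × 0.05 = 3.35
  Case study 78 × 0.19 = 14.82
  Theory 49 × 0.1 = 4.9
  Applied module 54 × 0.29 = 15.66
  Skills demo 85 × 0.06 = 5.1
  Safety assessment 80 × 0.19 = 15.2
Sum = 67.43
67.43 is ≥ 52 and < 67.5 → Bronze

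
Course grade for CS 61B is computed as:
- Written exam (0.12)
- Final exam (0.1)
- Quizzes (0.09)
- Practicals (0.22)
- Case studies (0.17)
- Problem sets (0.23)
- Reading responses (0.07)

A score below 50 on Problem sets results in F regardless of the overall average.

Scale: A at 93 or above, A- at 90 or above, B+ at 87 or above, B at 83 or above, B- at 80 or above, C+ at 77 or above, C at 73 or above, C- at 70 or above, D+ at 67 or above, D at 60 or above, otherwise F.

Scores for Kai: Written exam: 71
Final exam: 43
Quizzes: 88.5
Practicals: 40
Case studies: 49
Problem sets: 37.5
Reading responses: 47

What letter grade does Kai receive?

Problem sets score 37.5 < 50: minimum not met.
Weighted total:
  Written exam 71 × 0.12 = 8.52
  Final exam 43 × 0.1 = 4.3
  Quizzes 88.5 × 0.09 = 7.965
  Practicals 40 × 0.22 = 8.8
  Case studies 49 × 0.17 = 8.33
  Problem sets 37.5 × 0.23 = 8.625
  Reading responses 47 × 0.07 = 3.29
Sum = 49.83
Because the Problem sets minimum was not met, the result is F.

F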